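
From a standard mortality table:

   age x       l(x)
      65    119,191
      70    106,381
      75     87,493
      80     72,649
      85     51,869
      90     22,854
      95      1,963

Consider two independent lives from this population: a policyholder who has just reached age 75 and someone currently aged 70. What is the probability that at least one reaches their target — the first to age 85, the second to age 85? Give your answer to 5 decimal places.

p₁ = l(85)/l(75) = 51,869/87,493 = 0.592836; p₂ = l(85)/l(70) = 51,869/106,381 = 0.487578.
P(at least one) = 1 − (1−p₁)(1−p₂) = 1 − 0.407164 × 0.512422 = 0.791360.

0.79136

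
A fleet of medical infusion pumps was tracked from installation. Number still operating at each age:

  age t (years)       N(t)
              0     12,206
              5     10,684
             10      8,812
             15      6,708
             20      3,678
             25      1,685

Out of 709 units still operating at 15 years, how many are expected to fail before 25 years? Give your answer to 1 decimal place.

The relevant probability is 1 − 1,685/6,708 = 0.748807.
Expected number = 709 × 0.748807 = 530.9.

530.9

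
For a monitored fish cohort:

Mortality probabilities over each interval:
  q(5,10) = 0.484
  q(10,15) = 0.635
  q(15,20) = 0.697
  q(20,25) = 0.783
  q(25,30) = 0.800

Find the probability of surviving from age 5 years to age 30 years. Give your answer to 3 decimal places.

0.002

P(survive 5→30) = (1 − 0.484) × (1 − 0.635) × (1 − 0.697) × (1 − 0.783) × (1 − 0.800).
= 0.516 × 0.365 × 0.303 × 0.217 × 0.200 = 0.002477.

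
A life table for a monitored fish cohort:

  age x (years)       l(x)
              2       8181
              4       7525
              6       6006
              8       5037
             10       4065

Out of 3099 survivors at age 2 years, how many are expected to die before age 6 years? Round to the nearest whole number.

824

The relevant probability is 1 − 6006/8181 = 0.265860.
Expected number = 3099 × 0.265860 = 824.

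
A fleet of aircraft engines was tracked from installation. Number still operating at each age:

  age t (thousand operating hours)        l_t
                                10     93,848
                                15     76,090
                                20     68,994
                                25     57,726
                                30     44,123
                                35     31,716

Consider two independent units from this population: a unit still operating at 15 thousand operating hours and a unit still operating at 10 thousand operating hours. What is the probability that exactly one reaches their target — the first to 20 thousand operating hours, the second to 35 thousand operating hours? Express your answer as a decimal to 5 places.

p₁ = l_20/l_15 = 68,994/76,090 = 0.906742; p₂ = l_35/l_10 = 31,716/93,848 = 0.337951.
P(exactly one) = p₁(1−p₂) + (1−p₁)p₂ = 0.600308 + 0.031517 = 0.631824.

0.63182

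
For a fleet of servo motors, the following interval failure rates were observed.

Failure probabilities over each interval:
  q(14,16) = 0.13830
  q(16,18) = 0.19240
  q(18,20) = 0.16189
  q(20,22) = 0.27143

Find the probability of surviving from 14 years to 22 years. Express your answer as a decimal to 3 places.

0.425

Chaining the interval survival probabilities: (1 − 0.13830) × (1 − 0.19240) × (1 − 0.16189) × (1 − 0.27143).
= 0.86170 × 0.80760 × 0.83811 × 0.72857 = 0.424937.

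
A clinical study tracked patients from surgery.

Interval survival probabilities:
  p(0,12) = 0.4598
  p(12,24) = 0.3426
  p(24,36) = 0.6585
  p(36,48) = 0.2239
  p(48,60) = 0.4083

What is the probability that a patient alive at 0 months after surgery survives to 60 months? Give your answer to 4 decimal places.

0.0095

The overall survival probability is 0.4598 × 0.3426 × 0.6585 × 0.2239 × 0.4083.
= 0.009483.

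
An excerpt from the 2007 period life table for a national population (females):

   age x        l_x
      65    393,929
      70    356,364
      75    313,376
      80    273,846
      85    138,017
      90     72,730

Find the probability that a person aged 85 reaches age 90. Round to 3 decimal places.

0.527

We want 5p85 = l_90/l_85.
The conditional survival probability is l_90/l_85 = 72,730/138,017 = 0.526964.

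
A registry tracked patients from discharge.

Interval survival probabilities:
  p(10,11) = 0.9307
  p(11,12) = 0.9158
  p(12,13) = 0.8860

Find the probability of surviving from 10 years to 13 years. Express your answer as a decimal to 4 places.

0.7552

Survival from 10 to 13 is the product of surviving each interval: 0.9307 × 0.9158 × 0.8860.
= 0.755169.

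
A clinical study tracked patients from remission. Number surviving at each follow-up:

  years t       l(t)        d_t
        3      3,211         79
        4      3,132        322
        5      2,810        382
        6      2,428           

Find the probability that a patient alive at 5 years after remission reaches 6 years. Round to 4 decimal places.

The conditional survival probability is l(6)/l(5) = 2,428/2,810 = 0.864057.

0.8641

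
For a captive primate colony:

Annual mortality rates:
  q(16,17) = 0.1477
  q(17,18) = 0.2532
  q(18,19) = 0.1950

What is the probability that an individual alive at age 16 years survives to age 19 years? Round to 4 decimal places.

0.5124

The overall survival probability is (1 − 0.1477) × (1 − 0.2532) × (1 − 0.1950).
= 0.8523 × 0.7468 × 0.8050 = 0.512381.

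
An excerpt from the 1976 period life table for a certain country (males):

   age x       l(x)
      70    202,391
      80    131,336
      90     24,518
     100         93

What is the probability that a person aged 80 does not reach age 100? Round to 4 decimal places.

0.9993

P(die before 100 | alive at 80) = 1 − l(100)/l(80) = 1 − 93/131,336 = (131,243)/131,336 = 0.999292.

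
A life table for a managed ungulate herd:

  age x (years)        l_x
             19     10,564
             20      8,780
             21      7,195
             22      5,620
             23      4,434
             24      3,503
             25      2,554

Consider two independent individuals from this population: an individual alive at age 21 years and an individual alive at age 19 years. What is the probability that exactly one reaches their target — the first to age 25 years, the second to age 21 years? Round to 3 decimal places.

0.553

p₁ = l_25/l_21 = 2,554/7,195 = 0.354969; p₂ = l_21/l_19 = 7,195/10,564 = 0.681087.
P(exactly one) = p₁(1−p₂) + (1−p₁)p₂ = 0.113204 + 0.439322 = 0.552526.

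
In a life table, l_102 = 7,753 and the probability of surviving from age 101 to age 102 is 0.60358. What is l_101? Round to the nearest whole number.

12845

l_101 = l_102 / p = 7,753 / 0.60358 = 12845.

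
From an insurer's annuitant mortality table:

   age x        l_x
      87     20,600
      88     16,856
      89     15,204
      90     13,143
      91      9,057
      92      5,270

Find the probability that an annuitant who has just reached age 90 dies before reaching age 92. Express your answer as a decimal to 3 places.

0.599

P(die before 92 | alive at 90) = 1 − l_92/l_90 = 1 − 5,270/13,143 = (7,873)/13,143 = 0.599026.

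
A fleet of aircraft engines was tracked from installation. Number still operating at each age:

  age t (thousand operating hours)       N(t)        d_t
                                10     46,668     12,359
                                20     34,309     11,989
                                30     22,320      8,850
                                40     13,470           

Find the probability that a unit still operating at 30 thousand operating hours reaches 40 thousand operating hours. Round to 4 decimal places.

The conditional survival probability is N(40)/N(30) = 13,470/22,320 = 0.603495.

0.6035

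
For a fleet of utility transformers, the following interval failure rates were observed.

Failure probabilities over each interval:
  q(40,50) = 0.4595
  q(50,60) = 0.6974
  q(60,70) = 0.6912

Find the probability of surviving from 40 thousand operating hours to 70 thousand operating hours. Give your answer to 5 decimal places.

Chaining the interval survival probabilities: (1 − 0.4595) × (1 − 0.6974) × (1 − 0.6912).
= 0.5405 × 0.3026 × 0.3088 = 0.050506.

0.05051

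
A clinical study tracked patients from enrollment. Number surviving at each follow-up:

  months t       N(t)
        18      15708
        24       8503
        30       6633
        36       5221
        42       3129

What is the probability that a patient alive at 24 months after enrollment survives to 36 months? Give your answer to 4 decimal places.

0.6140

The conditional survival probability is N(36)/N(24) = 5221/8503 = 0.614019.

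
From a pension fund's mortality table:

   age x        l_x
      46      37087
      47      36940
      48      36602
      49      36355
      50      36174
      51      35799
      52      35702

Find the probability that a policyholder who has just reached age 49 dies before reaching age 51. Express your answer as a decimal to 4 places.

P(die before 51 | alive at 49) = 1 − l_51/l_49 = 1 − 35799/36355 = (556)/36355 = 0.015294.

0.0153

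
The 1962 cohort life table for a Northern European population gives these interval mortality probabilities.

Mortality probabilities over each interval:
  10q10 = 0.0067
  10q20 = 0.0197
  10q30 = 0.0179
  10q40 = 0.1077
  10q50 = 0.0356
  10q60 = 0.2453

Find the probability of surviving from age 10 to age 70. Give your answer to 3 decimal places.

0.621

The overall survival probability is (1 − 0.0067) × (1 − 0.0197) × (1 − 0.0179) × (1 − 0.1077) × (1 − 0.0356) × (1 − 0.2453).
= 0.9933 × 0.9803 × 0.9821 × 0.8923 × 0.9644 × 0.7547 = 0.621066.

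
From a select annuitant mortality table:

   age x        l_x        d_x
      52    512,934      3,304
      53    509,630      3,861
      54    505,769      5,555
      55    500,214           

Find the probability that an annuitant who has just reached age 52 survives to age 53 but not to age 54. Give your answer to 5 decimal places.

0.00753

We want 1|1q52 = (l_53 − l_54)/l_52.
This is the probability of reaching 53 but not 54, conditional on being alive at 52: (l_53 − l_54) / l_52.
= (509,630 − 505,769) / 512,934 = 3,861 / 512,934 = 0.007527.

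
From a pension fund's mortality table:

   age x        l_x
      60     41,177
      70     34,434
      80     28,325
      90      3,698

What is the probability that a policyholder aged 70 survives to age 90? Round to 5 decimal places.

0.10739

The conditional survival probability is l_90/l_70 = 3,698/34,434 = 0.107394.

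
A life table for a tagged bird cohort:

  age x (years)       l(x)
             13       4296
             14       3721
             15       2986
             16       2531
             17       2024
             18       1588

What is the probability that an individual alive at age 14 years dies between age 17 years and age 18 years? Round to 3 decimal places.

This is the probability of reaching 17 but not 18, conditional on being alive at 14: (l(17) − l(18)) / l(14).
= (2024 − 1588) / 3721 = 436 / 3721 = 0.117173.

0.117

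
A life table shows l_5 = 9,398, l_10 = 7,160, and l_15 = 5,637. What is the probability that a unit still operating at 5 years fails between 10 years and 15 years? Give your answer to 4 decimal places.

0.1621

This is the probability of reaching 10 but not 15, conditional on being operational at 5: (l_10 − l_15) / l_5.
= (7,160 − 5,637) / 9,398 = 1,523 / 9,398 = 0.162056.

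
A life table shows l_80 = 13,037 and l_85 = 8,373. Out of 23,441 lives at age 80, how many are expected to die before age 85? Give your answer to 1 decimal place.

The relevant probability is 1 − 8,373/13,037 = 0.357751.
Expected number = 23,441 × 0.357751 = 8386.0.

8386.0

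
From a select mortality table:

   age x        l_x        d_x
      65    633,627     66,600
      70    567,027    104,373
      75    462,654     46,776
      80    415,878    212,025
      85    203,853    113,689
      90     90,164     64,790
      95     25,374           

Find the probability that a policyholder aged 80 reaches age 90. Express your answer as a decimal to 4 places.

We want 10p80 = l_90/l_80.
The conditional survival probability is l_90/l_80 = 90,164/415,878 = 0.216804.

0.2168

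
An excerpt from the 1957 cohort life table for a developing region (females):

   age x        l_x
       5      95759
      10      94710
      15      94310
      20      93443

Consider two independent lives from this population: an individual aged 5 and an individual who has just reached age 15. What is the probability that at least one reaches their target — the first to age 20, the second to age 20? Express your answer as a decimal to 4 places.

p₁ = l_20/l_5 = 93443/95759 = 0.975814; p₂ = l_20/l_15 = 93443/94310 = 0.990807.
P(at least one) = 1 − (1−p₁)(1−p₂) = 1 − 0.024186 × 0.009193 = 0.999778.

0.9998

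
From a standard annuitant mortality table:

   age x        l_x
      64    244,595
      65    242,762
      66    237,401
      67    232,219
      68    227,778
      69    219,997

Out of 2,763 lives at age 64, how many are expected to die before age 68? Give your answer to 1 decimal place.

190.0

The relevant probability is 1 − 227,778/244,595 = 0.068754.
Expected number = 2,763 × 0.068754 = 190.0.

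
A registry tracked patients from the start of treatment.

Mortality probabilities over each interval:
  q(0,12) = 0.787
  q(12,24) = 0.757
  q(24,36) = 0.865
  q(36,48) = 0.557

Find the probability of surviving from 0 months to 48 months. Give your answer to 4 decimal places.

Survival from 0 to 48 is the product of surviving each interval: (1 − 0.787) × (1 − 0.757) × (1 − 0.865) × (1 − 0.557).
= 0.213 × 0.243 × 0.135 × 0.443 = 0.003095.

0.0031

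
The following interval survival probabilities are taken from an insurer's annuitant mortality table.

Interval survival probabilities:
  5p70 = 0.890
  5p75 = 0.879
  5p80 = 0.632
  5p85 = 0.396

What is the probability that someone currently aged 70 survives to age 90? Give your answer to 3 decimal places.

0.196

Chaining the interval survival probabilities: 0.890 × 0.879 × 0.632 × 0.396.
= 0.195790.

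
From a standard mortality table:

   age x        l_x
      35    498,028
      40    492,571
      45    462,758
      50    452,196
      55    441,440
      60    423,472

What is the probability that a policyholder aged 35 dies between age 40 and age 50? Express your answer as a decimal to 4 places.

0.0811

We want 5|10q35 = (l_40 − l_50)/l_35.
This is the probability of reaching 40 but not 50, conditional on being alive at 35: (l_40 − l_50) / l_35.
= (492,571 − 452,196) / 498,028 = 40,375 / 498,028 = 0.081070.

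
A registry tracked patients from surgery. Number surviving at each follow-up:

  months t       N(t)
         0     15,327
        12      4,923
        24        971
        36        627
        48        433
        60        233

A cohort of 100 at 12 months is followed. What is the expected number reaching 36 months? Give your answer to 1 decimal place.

The relevant probability is 627/4,923 = 0.127361.
Expected number = 100 × 0.127361 = 12.7.

12.7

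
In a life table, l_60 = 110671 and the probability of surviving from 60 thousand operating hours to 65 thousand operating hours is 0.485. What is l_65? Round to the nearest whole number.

53675

l_65 = l_60 × p = 110671 × 0.485 = 53675.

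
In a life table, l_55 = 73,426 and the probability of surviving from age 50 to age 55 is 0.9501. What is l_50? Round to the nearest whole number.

l_50 = l_55 / p = 73,426 / 0.9501 = 77282.

77282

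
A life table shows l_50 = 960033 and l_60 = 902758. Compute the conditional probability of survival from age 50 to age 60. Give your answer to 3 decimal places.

0.940

We want 10p50 = l_60/l_50.
The conditional survival probability is l_60/l_50 = 902758/960033 = 0.940341.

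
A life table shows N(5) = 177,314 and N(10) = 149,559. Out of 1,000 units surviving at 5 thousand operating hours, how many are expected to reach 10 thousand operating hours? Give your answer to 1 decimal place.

The relevant probability is 149,559/177,314 = 0.843470.
Expected number = 1,000 × 0.843470 = 843.5.

843.5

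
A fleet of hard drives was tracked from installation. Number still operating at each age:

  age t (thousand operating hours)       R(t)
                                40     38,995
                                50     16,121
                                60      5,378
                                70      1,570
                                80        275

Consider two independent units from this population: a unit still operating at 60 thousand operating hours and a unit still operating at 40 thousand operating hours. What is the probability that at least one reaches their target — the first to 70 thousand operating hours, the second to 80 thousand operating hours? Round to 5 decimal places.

0.29692

p₁ = R(70)/R(60) = 1,570/5,378 = 0.291930; p₂ = R(80)/R(40) = 275/38,995 = 0.007052.
P(at least one) = 1 − (1−p₁)(1−p₂) = 1 − 0.708070 × 0.992948 = 0.296923.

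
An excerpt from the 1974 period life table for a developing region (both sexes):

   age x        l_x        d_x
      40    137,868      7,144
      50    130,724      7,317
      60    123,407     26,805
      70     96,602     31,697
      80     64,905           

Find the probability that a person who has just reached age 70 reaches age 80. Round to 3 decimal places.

0.672

The conditional survival probability is l_80/l_70 = 64,905/96,602 = 0.671880.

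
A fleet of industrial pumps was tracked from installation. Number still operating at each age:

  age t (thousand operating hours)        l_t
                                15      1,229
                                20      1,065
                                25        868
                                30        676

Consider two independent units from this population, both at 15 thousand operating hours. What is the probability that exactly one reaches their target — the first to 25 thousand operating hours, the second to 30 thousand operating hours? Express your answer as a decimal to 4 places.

0.4794

p₁ = l_25/l_15 = 868/1,229 = 0.706265; p₂ = l_30/l_15 = 676/1,229 = 0.550041.
P(exactly one) = p₁(1−p₂) + (1−p₁)p₂ = 0.317790 + 0.161566 = 0.479357.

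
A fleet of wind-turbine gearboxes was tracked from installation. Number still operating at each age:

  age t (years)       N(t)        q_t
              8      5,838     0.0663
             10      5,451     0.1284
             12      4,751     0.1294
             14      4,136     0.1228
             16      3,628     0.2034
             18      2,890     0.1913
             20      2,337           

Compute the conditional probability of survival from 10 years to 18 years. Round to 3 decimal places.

0.530

The conditional survival probability is N(18)/N(10) = 2,890/5,451 = 0.530178.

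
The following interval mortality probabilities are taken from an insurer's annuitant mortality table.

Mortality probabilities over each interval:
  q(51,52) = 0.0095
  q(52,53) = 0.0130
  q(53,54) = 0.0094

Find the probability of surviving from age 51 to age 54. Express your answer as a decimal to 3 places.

0.968

P(survive 51→54) = (1 − 0.0095) × (1 − 0.0130) × (1 − 0.0094).
= 0.9905 × 0.9870 × 0.9906 = 0.968434.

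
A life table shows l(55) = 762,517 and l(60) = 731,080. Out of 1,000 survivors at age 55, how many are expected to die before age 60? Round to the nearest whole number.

41

The relevant probability is 1 − 731,080/762,517 = 0.041228.
Expected number = 1,000 × 0.041228 = 41.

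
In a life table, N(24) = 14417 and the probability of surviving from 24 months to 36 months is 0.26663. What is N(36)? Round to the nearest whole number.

3844

N(36) = N(24) × p = 14417 × 0.26663 = 3844.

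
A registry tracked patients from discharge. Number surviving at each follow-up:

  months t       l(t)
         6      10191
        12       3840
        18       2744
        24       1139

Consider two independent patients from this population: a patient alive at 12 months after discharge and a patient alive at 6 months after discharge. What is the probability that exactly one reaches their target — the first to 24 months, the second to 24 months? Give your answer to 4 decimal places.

0.3421

p₁ = l(24)/l(12) = 1139/3840 = 0.296615; p₂ = l(24)/l(6) = 1139/10191 = 0.111765.
P(exactly one) = p₁(1−p₂) + (1−p₁)p₂ = 0.263464 + 0.078614 = 0.342078.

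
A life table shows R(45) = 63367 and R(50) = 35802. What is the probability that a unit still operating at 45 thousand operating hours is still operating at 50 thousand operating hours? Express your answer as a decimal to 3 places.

0.565

The conditional survival probability is R(50)/R(45) = 35802/63367 = 0.564994.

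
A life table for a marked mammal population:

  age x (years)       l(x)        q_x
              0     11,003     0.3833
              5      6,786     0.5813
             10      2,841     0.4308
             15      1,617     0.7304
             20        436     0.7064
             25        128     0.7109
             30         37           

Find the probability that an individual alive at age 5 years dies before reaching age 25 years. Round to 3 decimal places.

P(die before 25 | alive at 5) = 1 − l(25)/l(5) = 1 − 128/6,786 = (6,658)/6,786 = 0.981138.

0.981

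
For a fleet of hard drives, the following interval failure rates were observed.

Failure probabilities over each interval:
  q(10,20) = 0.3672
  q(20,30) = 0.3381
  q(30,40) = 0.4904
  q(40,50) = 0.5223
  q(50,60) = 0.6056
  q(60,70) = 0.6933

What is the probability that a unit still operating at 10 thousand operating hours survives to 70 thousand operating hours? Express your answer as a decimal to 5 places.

0.01233

P(survive 10→70) = (1 − 0.3672) × (1 − 0.3381) × (1 − 0.4904) × (1 − 0.5223) × (1 − 0.6056) × (1 − 0.6933).
= 0.6328 × 0.6619 × 0.5096 × 0.4777 × 0.3944 × 0.3067 = 0.012334.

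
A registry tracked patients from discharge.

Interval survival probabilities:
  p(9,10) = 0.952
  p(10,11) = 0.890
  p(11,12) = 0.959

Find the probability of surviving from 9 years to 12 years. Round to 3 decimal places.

P(survive 9→12) = 0.952 × 0.890 × 0.959.
= 0.812542.

0.813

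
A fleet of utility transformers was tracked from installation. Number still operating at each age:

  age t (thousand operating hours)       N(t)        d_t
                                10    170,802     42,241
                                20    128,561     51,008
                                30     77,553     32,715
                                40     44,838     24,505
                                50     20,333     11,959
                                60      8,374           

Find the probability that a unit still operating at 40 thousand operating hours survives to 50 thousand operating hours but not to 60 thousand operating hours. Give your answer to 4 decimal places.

0.2667

This is the probability of reaching 50 but not 60, conditional on being operational at 40: (N(50) − N(60)) / N(40).
= (20,333 − 8,374) / 44,838 = 11,959 / 44,838 = 0.266716.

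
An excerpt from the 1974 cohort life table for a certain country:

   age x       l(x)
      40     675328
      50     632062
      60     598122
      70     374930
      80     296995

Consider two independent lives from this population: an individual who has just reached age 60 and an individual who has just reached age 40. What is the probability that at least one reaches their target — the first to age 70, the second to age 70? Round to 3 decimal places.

p₁ = l(70)/l(60) = 374930/598122 = 0.626845; p₂ = l(70)/l(40) = 374930/675328 = 0.555182.
P(at least one) = 1 − (1−p₁)(1−p₂) = 1 − 0.373155 × 0.444818 = 0.834014.

0.834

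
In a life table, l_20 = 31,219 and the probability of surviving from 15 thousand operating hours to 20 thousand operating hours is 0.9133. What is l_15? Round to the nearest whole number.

34183

l_15 = l_20 / p = 31,219 / 0.9133 = 34183.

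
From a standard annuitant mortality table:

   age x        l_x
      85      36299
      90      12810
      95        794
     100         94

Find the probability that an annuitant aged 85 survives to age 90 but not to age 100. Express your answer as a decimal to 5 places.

We want 5|10q85 = (l_90 − l_100)/l_85.
This is the probability of reaching 90 but not 100, conditional on being alive at 85: (l_90 − l_100) / l_85.
= (12810 − 94) / 36299 = 12716 / 36299 = 0.350313.

0.35031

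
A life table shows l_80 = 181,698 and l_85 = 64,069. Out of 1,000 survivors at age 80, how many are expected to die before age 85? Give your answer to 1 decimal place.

647.4

The relevant probability is 1 − 64,069/181,698 = 0.647387.
Expected number = 1,000 × 0.647387 = 647.4.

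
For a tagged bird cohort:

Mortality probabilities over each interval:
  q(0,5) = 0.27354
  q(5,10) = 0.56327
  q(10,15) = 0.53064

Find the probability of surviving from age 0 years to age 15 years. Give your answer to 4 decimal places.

0.1489

P(survive 0→15) = (1 − 0.27354) × (1 − 0.56327) × (1 − 0.53064).
= 0.72646 × 0.43673 × 0.46936 = 0.148912.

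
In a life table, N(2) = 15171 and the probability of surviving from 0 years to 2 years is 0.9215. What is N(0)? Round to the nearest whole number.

N(0) = N(2) / p = 15171 / 0.9215 = 16463.

16463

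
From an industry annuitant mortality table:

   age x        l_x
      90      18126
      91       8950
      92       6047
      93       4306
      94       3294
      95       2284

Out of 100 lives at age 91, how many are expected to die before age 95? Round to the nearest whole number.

The relevant probability is 1 − 2284/8950 = 0.744804.
Expected number = 100 × 0.744804 = 74.

74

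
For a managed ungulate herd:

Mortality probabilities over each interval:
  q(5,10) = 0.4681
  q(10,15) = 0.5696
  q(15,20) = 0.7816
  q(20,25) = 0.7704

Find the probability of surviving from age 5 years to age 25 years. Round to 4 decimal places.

Chaining the interval survival probabilities: (1 − 0.4681) × (1 − 0.5696) × (1 − 0.7816) × (1 − 0.7704).
= 0.5319 × 0.4304 × 0.2184 × 0.2296 = 0.011480.

0.0115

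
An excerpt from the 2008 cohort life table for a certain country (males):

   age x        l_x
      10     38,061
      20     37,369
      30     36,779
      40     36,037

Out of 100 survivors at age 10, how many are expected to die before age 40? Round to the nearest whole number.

5

The relevant probability is 1 − 36,037/38,061 = 0.053178.
Expected number = 100 × 0.053178 = 5.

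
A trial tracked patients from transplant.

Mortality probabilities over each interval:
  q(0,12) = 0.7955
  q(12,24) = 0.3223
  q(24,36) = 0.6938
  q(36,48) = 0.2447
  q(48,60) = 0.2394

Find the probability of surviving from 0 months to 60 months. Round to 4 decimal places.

0.0244

The overall survival probability is (1 − 0.7955) × (1 − 0.3223) × (1 − 0.6938) × (1 − 0.2447) × (1 − 0.2394).
= 0.2045 × 0.6777 × 0.3062 × 0.7553 × 0.7606 = 0.024379.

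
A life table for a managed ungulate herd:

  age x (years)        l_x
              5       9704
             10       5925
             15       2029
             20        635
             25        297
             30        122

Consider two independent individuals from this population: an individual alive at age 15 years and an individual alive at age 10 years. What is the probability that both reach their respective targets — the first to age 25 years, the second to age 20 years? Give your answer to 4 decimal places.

p₁ = l_25/l_15 = 297/2029 = 0.146378; p₂ = l_20/l_10 = 635/5925 = 0.107173.
P(both) = p₁ × p₂ = 0.146378 × 0.107173 = 0.015688.

0.0157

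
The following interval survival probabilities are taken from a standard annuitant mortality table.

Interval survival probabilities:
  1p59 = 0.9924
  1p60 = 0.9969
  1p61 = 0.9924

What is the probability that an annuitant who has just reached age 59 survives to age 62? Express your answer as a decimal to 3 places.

The overall survival probability is 0.9924 × 0.9969 × 0.9924.
= 0.981805.

0.982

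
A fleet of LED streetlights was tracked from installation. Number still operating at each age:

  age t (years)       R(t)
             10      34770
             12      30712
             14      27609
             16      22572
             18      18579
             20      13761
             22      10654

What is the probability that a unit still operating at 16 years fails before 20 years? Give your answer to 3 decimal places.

P(fail before 20 | operational at 16) = 1 − R(20)/R(16) = 1 − 13761/22572 = (8811)/22572 = 0.390351.

0.390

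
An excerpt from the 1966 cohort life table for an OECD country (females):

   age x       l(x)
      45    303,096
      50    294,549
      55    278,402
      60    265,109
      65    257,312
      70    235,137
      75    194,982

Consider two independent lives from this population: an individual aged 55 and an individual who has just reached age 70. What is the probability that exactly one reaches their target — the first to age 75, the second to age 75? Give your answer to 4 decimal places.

p₁ = l(75)/l(55) = 194,982/278,402 = 0.700361; p₂ = l(75)/l(70) = 194,982/235,137 = 0.829227.
P(exactly one) = p₁(1−p₂) + (1−p₁)p₂ = 0.119603 + 0.248469 = 0.368071.

0.3681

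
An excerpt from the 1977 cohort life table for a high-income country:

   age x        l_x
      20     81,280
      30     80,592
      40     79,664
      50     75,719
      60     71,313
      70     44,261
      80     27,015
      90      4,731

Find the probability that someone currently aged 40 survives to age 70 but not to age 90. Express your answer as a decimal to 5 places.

We want 30|20q40 = (l_70 − l_90)/l_40.
This is the probability of reaching 70 but not 90, conditional on being alive at 40: (l_70 − l_90) / l_40.
= (44,261 − 4,731) / 79,664 = 39,530 / 79,664 = 0.496209.

0.49621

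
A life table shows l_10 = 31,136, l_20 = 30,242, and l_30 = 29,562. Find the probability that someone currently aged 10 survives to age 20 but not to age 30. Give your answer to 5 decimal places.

0.02184

This is the probability of reaching 20 but not 30, conditional on being alive at 10: (l_20 − l_30) / l_10.
= (30,242 − 29,562) / 31,136 = 680 / 31,136 = 0.021840.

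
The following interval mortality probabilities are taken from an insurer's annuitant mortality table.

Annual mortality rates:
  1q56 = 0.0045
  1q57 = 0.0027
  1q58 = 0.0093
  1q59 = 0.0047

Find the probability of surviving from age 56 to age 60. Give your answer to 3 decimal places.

0.979

The overall survival probability is (1 − 0.0045) × (1 − 0.0027) × (1 − 0.0093) × (1 − 0.0047).
= 0.9955 × 0.9973 × 0.9907 × 0.9953 = 0.978956.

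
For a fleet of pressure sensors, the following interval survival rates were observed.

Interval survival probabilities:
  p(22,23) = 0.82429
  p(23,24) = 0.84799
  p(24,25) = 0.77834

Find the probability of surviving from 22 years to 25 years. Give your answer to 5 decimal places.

P(survive 22→25) = 0.82429 × 0.84799 × 0.77834.
= 0.544052.

0.54405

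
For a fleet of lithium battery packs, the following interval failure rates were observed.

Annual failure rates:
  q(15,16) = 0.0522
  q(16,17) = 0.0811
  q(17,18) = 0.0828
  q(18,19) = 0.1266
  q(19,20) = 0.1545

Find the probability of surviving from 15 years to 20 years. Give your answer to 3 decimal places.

Chaining the interval survival probabilities: (1 − 0.0522) × (1 − 0.0811) × (1 − 0.0828) × (1 − 0.1266) × (1 − 0.1545).
= 0.9478 × 0.9189 × 0.9172 × 0.8734 × 0.8455 = 0.589896.

0.590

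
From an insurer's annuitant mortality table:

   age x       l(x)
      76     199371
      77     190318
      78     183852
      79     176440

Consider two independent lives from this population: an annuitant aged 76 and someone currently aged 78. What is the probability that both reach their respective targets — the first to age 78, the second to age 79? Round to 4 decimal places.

0.8850

p₁ = l(78)/l(76) = 183852/199371 = 0.922160; p₂ = l(79)/l(78) = 176440/183852 = 0.959685.
P(both) = p₁ × p₂ = 0.922160 × 0.959685 = 0.884983.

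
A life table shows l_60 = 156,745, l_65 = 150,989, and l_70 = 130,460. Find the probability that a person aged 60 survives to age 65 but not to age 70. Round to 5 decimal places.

We want 5|5q60 = (l_65 − l_70)/l_60.
This is the probability of reaching 65 but not 70, conditional on being alive at 60: (l_65 − l_70) / l_60.
= (150,989 − 130,460) / 156,745 = 20,529 / 156,745 = 0.130971.

0.13097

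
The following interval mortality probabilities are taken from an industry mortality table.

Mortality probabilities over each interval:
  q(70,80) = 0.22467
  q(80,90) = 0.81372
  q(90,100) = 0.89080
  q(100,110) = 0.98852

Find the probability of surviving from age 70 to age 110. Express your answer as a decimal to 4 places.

The overall survival probability is (1 − 0.22467) × (1 − 0.81372) × (1 − 0.89080) × (1 − 0.98852).
= 0.77533 × 0.18628 × 0.10920 × 0.01148 = 0.000181.

0.0002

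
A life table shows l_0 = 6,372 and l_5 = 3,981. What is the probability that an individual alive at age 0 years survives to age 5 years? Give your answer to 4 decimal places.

0.6248

The conditional survival probability is l_5/l_0 = 3,981/6,372 = 0.624765.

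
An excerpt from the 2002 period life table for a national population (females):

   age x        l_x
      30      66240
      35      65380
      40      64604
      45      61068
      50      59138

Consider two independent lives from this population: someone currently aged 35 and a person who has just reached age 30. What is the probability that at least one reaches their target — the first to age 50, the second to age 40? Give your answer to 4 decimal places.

0.9976

p₁ = l_50/l_35 = 59138/65380 = 0.904527; p₂ = l_40/l_30 = 64604/66240 = 0.975302.
P(at least one) = 1 − (1−p₁)(1−p₂) = 1 − 0.095473 × 0.024698 = 0.997642.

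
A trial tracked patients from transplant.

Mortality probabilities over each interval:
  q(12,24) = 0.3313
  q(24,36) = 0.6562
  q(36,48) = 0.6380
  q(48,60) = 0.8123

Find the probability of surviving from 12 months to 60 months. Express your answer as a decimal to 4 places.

0.0156

Survival from 12 to 60 is the product of surviving each interval: (1 − 0.3313) × (1 − 0.6562) × (1 − 0.6380) × (1 − 0.8123).
= 0.6687 × 0.3438 × 0.3620 × 0.1877 = 0.015621.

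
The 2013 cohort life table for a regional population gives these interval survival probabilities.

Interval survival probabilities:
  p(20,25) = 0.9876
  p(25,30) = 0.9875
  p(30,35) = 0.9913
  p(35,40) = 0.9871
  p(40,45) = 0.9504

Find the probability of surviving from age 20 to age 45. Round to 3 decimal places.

0.907

Chaining the interval survival probabilities: 0.9876 × 0.9875 × 0.9913 × 0.9871 × 0.9504.
= 0.906966.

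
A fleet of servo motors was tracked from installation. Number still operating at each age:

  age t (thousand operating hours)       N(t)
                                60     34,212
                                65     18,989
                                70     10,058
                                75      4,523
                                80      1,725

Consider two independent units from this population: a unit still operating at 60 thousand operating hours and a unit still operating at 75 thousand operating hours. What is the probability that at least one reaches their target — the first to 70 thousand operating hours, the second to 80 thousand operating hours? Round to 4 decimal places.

0.5633

p₁ = N(70)/N(60) = 10,058/34,212 = 0.293990; p₂ = N(80)/N(75) = 1,725/4,523 = 0.381384.
P(at least one) = 1 − (1−p₁)(1−p₂) = 1 − 0.706010 × 0.618616 = 0.563251.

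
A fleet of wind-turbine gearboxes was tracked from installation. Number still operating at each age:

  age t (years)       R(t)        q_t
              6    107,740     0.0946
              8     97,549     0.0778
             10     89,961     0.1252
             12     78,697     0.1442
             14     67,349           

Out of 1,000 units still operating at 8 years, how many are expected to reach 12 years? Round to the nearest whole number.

The relevant probability is 78,697/97,549 = 0.806743.
Expected number = 1,000 × 0.806743 = 807.

807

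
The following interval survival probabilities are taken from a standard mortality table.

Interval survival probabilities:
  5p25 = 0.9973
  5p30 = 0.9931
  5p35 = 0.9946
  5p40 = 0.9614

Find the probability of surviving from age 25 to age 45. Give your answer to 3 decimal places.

Survival from 25 to 45 is the product of surviving each interval: 0.9973 × 0.9931 × 0.9946 × 0.9614.
= 0.947047.

0.947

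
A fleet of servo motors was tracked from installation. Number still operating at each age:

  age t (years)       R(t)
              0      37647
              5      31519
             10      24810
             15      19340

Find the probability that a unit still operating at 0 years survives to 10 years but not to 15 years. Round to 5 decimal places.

0.14530

This is the probability of reaching 10 but not 15, conditional on being operational at 0: (R(10) − R(15)) / R(0).
= (24810 − 19340) / 37647 = 5470 / 37647 = 0.145297.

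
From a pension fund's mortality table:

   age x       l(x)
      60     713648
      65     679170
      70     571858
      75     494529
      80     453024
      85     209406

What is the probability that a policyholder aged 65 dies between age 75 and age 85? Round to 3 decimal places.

This is the probability of reaching 75 but not 85, conditional on being alive at 65: (l(75) − l(85)) / l(65).
= (494529 − 209406) / 679170 = 285123 / 679170 = 0.419811.

0.420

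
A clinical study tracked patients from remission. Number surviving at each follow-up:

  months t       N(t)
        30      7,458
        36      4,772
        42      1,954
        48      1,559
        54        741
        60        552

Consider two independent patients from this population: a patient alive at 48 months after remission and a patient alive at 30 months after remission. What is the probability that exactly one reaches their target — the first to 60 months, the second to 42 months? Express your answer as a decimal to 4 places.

0.4305

p₁ = N(60)/N(48) = 552/1,559 = 0.354073; p₂ = N(42)/N(30) = 1,954/7,458 = 0.262001.
P(exactly one) = p₁(1−p₂) + (1−p₁)p₂ = 0.261306 + 0.169234 = 0.430539.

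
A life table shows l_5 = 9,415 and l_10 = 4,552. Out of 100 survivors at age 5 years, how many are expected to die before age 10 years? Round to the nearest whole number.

The relevant probability is 1 − 4,552/9,415 = 0.516516.
Expected number = 100 × 0.516516 = 52.

52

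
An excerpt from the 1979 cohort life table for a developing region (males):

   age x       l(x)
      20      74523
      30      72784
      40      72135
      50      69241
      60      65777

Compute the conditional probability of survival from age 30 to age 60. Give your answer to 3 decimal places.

0.904

The conditional survival probability is l(60)/l(30) = 65777/72784 = 0.903729.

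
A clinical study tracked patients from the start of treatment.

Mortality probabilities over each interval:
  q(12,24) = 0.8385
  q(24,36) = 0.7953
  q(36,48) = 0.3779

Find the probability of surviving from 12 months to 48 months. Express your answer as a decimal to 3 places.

Chaining the interval survival probabilities: (1 − 0.8385) × (1 − 0.7953) × (1 − 0.3779).
= 0.1615 × 0.2047 × 0.6221 = 0.020566.

0.021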